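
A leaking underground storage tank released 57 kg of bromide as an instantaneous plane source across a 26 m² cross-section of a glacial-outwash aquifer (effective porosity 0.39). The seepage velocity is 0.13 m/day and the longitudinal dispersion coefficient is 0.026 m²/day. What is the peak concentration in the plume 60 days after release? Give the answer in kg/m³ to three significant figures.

1.27 kg/m³

The peak of an instantaneous 1D plume sits at x = vt; there the Gaussian factor is 1 and C_max = M/(n_e·A·√(4πDt)), where n_e·A is the pore area the mass is dissolved in.
√(4πDt) = √(4π × 0.026 × 60) = 4.428 m, so C_max = 57/(0.39 × 26 × 4.428) = 1.27 kg/m³.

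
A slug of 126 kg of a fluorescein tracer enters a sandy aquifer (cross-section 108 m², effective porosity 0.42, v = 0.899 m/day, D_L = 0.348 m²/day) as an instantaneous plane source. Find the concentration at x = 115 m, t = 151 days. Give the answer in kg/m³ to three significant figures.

For an instantaneous plane source, C(x,t) = M/(n_e·A·√(4πDt)) · exp(−(x−vt)²/(4Dt)), with n_e·A the pore (flow) area.
Plume center vt = 0.899 × 151 = 135.749 m, so the well at 115 m is 20.749 m upgradient of the peak.
√(4πDt) = 25.70 m, giving peak height M/(n_e·A·√(4πDt)) = 126/(0.42 × 108 × 25.70) = 0.1081 kg/m³.
(x−vt)²/(4Dt) = (-20.749)²/(4 × 0.348 × 151) = 2.048; exp(−2.048) = 0.1290.
C = 0.1081 × 0.1290 = 0.0139 kg/m³.

0.0139 kg/m³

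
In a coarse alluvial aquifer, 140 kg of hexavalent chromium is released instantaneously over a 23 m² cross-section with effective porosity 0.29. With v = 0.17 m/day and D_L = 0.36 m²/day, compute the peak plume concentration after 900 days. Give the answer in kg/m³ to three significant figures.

The peak of an instantaneous 1D plume sits at x = vt; there the Gaussian factor is 1 and C_max = M/(n_e·A·√(4πDt)), where n_e·A is the pore area the mass is dissolved in.
√(4πDt) = √(4π × 0.36 × 900) = 63.81 m, so C_max = 140/(0.29 × 23 × 63.81) = 0.329 kg/m³.

0.329 kg/m³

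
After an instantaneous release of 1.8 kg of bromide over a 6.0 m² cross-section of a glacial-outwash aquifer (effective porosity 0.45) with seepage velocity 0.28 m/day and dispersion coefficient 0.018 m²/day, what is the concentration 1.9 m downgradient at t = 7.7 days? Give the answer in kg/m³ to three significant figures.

0.449 kg/m³

For an instantaneous plane source, C(x,t) = M/(n_e·A·√(4πDt)) · exp(−(x−vt)²/(4Dt)), with n_e·A the pore (flow) area.
Plume center vt = 0.28 × 7.7 = 2.156 m, so the well at 1.9 m is 0.256 m upgradient of the peak.
√(4πDt) = 1.320 m, giving peak height M/(n_e·A·√(4πDt)) = 1.8/(0.45 × 6.0 × 1.320) = 0.5051 kg/m³.
(x−vt)²/(4Dt) = (-0.256)²/(4 × 0.018 × 7.7) = 0.1182; exp(−0.1182) = 0.8885.
C = 0.5051 × 0.8885 = 0.449 kg/m³.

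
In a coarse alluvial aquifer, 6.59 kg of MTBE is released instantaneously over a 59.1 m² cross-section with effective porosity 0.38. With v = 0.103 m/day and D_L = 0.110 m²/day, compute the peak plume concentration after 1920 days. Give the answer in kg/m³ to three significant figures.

The peak of an instantaneous 1D plume sits at x = vt; there the Gaussian factor is 1 and C_max = M/(n_e·A·√(4πDt)), where n_e·A is the pore area the mass is dissolved in.
√(4πDt) = √(4π × 0.110 × 1920) = 51.52 m, so C_max = 6.59/(0.38 × 59.1 × 51.52) = 0.00570 kg/m³.

0.00570 kg/m³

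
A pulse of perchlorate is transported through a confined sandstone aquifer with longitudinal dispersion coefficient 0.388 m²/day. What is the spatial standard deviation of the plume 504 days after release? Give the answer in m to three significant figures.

19.8 m

Dispersive spreading gives a Gaussian with σ² = 2Dt; advection only shifts the center.
σ = √(2 × 0.388 × 504) = 19.8 m.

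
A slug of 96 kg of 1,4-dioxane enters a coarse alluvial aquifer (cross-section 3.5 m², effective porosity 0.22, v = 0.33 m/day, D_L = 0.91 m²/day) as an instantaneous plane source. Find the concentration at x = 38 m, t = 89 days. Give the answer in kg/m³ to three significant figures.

For an instantaneous plane source, C(x,t) = M/(n_e·A·√(4πDt)) · exp(−(x−vt)²/(4Dt)), with n_e·A the pore (flow) area.
Plume center vt = 0.33 × 89 = 29.37 m, so the well at 38 m is 8.63 m downgradient of the peak.
√(4πDt) = 31.90 m, giving peak height M/(n_e·A·√(4πDt)) = 96/(0.22 × 3.5 × 31.90) = 3.908 kg/m³.
(x−vt)²/(4Dt) = (8.63)²/(4 × 0.91 × 89) = 0.2299; exp(−0.2299) = 0.7946.
C = 3.908 × 0.7946 = 3.11 kg/m³.

3.11 kg/m³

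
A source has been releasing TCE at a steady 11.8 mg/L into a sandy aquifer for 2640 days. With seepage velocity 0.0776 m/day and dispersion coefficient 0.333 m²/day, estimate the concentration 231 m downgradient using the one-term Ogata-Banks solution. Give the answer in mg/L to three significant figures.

3.15 mg/L

For a continuous step input, C/C₀ ≈ ½·erfc((x−vt)/(2√(Dt))).
vt = 0.0776 × 2640 = 204.864 m and 2√(Dt) = 2√(0.333 × 2640) = 59.30 m.
Argument (x−vt)/(2√(Dt)) = (231 − 204.864)/59.30 = 0.4407; ½·erfc(0.4407) = 0.2666.
C = 11.8 × 0.2666 = 3.15 mg/L.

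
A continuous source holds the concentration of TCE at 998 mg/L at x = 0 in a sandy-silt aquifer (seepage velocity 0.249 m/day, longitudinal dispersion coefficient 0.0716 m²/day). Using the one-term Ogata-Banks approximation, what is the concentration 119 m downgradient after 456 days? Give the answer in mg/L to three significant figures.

For a continuous step input, C/C₀ ≈ ½·erfc((x−vt)/(2√(Dt))).
vt = 0.249 × 456 = 113.544 m and 2√(Dt) = 2√(0.0716 × 456) = 11.43 m.
Argument (x−vt)/(2√(Dt)) = (119 − 113.544)/11.43 = 0.4773; ½·erfc(0.4773) = 0.2498.
C = 998 × 0.2498 = 249 mg/L.

249 mg/L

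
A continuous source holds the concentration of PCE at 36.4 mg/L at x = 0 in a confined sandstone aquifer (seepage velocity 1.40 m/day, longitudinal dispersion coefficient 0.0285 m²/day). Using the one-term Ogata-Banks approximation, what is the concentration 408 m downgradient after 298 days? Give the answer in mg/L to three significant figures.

For a continuous step input, C/C₀ ≈ ½·erfc((x−vt)/(2√(Dt))).
vt = 1.40 × 298 = 417.2 m and 2√(Dt) = 2√(0.0285 × 298) = 5.829 m.
Argument (x−vt)/(2√(Dt)) = (408 − 417.2)/5.829 = -1.578; ½·erfc(-1.578) = 0.9872.
C = 36.4 × 0.9872 = 35.9 mg/L.

35.9 mg/L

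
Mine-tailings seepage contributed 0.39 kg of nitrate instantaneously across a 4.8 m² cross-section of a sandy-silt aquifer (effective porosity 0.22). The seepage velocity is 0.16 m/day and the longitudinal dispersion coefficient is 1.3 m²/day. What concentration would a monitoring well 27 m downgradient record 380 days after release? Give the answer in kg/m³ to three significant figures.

For an instantaneous plane source, C(x,t) = M/(n_e·A·√(4πDt)) · exp(−(x−vt)²/(4Dt)), with n_e·A the pore (flow) area.
Plume center vt = 0.16 × 380 = 60.8 m, so the well at 27 m is 33.8 m upgradient of the peak.
√(4πDt) = 78.79 m, giving peak height M/(n_e·A·√(4πDt)) = 0.39/(0.22 × 4.8 × 78.79) = 0.004687 kg/m³.
(x−vt)²/(4Dt) = (-33.8)²/(4 × 1.3 × 380) = 0.5782; exp(−0.5782) = 0.5609.
C = 0.004687 × 0.5609 = 0.00263 kg/m³.

0.00263 kg/m³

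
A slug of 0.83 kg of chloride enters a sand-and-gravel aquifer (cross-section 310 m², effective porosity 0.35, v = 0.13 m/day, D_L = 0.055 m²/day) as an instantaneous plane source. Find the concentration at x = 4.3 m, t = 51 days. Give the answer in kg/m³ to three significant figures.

For an instantaneous plane source, C(x,t) = M/(n_e·A·√(4πDt)) · exp(−(x−vt)²/(4Dt)), with n_e·A the pore (flow) area.
Plume center vt = 0.13 × 51 = 6.63 m, so the well at 4.3 m is 2.33 m upgradient of the peak.
√(4πDt) = 5.937 m, giving peak height M/(n_e·A·√(4πDt)) = 0.83/(0.35 × 310 × 5.937) = 0.001288 kg/m³.
(x−vt)²/(4Dt) = (-2.33)²/(4 × 0.055 × 51) = 0.4839; exp(−0.4839) = 0.6164.
C = 0.001288 × 0.6164 = 0.000794 kg/m³.

0.000794 kg/m³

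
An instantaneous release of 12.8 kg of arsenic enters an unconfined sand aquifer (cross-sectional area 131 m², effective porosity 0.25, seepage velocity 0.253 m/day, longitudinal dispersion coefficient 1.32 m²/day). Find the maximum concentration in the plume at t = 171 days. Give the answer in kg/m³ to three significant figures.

The peak of an instantaneous 1D plume sits at x = vt; there the Gaussian factor is 1 and C_max = M/(n_e·A·√(4πDt)), where n_e·A is the pore area the mass is dissolved in.
√(4πDt) = √(4π × 1.32 × 171) = 53.26 m, so C_max = 12.8/(0.25 × 131 × 53.26) = 0.00734 kg/m³.

0.00734 kg/m³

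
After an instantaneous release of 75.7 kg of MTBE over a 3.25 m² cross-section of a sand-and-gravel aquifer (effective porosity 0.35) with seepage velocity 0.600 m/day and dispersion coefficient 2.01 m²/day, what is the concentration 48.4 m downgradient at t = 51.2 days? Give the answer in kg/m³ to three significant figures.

0.866 kg/m³

For an instantaneous plane source, C(x,t) = M/(n_e·A·√(4πDt)) · exp(−(x−vt)²/(4Dt)), with n_e·A the pore (flow) area.
Plume center vt = 0.600 × 51.2 = 30.72 m, so the well at 48.4 m is 17.68 m downgradient of the peak.
√(4πDt) = 35.96 m, giving peak height M/(n_e·A·√(4πDt)) = 75.7/(0.35 × 3.25 × 35.96) = 1.851 kg/m³.
(x−vt)²/(4Dt) = (17.68)²/(4 × 2.01 × 51.2) = 0.7593; exp(−0.7593) = 0.4680.
C = 1.851 × 0.4680 = 0.866 kg/m³.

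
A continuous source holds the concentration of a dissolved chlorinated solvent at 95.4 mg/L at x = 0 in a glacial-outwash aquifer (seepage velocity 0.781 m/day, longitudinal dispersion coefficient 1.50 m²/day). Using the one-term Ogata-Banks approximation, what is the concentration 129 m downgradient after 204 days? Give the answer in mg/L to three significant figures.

84.9 mg/L

For a continuous step input, C/C₀ ≈ ½·erfc((x−vt)/(2√(Dt))).
vt = 0.781 × 204 = 159.324 m and 2√(Dt) = 2√(1.50 × 204) = 34.99 m.
Argument (x−vt)/(2√(Dt)) = (129 − 159.324)/34.99 = -0.8666; ½·erfc(-0.8666) = 0.8898.
C = 95.4 × 0.8898 = 84.9 mg/L.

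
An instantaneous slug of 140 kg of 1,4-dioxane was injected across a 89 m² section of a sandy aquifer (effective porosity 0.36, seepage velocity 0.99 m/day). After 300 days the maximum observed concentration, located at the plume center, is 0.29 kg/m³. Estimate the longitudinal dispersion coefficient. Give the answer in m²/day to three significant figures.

At the plume center C_max = M/(n_e·A·√(4πDt)), so D = M²/(4πt·(n_e·A·C_max)²).
n_e·A·C_max = 0.36 × 89 × 0.29 = 9.292 kg/m.
D = 140²/(4π × 300 × 9.292²) = 0.0602 m²/day.

0.0602 m²/day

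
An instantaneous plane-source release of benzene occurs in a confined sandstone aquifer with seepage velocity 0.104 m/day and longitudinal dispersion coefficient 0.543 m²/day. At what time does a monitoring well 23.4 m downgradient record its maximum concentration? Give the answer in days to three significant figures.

180 days

For the 1D instantaneous-source solution, setting ∂C/∂t = 0 at fixed x gives v²t² + 2Dt − x² = 0, so t = (√(D² + v²x²) − D)/v².
√(D² + v²x²) = √(0.543² + 0.104² × 23.4²) = 2.493; v² = 0.010816.
t = (2.493 − 0.543)/0.010816 = 180 days (vs. the pure-advection estimate x/v = 225 d).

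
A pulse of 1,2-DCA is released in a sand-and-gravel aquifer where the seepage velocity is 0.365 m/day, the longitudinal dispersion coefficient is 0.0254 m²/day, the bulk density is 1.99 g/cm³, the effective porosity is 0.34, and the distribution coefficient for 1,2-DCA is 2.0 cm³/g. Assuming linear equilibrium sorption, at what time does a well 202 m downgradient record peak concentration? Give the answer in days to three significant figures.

7030 days

Retardation factor R = 1 + ρ_b·K_d/n = 1 + 1.99 × 2.0/0.34 = 12.71.
Sorption retards both mechanisms: v_R = v/R = 0.02872 m/day, D_R = D/R = 0.001998 m²/day.
Peak time from v_R²t² + 2D_R t − x² = 0: t = (√(D_R² + v_R²x²) − D_R)/v_R².
√(D_R² + v_R²x²) = √(0.001998² + 0.02872² × 202²) = 5.801; v_R² = 0.0008248.
t = (5.801 − 0.001998)/0.0008248 = 7030 days.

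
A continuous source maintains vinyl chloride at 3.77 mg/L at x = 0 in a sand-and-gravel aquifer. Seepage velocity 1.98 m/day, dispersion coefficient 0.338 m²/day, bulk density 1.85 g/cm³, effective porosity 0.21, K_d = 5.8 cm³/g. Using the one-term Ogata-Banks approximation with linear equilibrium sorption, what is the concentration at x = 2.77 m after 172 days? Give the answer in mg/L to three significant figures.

Retardation factor R = 1 + ρ_b·K_d/n = 1 + 1.85 × 5.8/0.21 = 52.10.
Sorption retards both mechanisms: v_R = v/R = 0.03800 m/day, D_R = D/R = 0.006488 m²/day.
v_R·t = 0.03800 × 172 = 6.536 m; 2√(D_R t) = 2.113 m; argument = (2.77 − 6.536)/2.113 = -1.782.
C = C₀ × ½·erfc(-1.782) = 3.77 × 0.9941 = 3.75 mg/L.

3.75 mg/L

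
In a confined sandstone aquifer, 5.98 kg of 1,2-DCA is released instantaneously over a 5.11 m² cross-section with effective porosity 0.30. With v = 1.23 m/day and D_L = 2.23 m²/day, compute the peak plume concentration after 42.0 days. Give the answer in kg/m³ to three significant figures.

The peak of an instantaneous 1D plume sits at x = vt; there the Gaussian factor is 1 and C_max = M/(n_e·A·√(4πDt)), where n_e·A is the pore area the mass is dissolved in.
√(4πDt) = √(4π × 2.23 × 42.0) = 34.31 m, so C_max = 5.98/(0.30 × 5.11 × 34.31) = 0.114 kg/m³.

0.114 kg/m³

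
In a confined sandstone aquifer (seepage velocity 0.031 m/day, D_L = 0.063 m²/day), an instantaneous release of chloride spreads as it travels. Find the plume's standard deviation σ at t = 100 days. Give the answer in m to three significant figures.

Dispersive spreading gives a Gaussian with σ² = 2Dt; advection only shifts the center.
σ = √(2 × 0.063 × 100) = 3.55 m.

3.55 m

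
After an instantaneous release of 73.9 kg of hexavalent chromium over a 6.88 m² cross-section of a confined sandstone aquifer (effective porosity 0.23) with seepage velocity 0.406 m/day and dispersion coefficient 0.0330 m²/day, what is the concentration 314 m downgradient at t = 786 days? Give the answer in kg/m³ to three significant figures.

2.01 kg/m³

For an instantaneous plane source, C(x,t) = M/(n_e·A·√(4πDt)) · exp(−(x−vt)²/(4Dt)), with n_e·A the pore (flow) area.
Plume center vt = 0.406 × 786 = 319.116 m, so the well at 314 m is 5.116 m upgradient of the peak.
√(4πDt) = 18.05 m, giving peak height M/(n_e·A·√(4πDt)) = 73.9/(0.23 × 6.88 × 18.05) = 2.587 kg/m³.
(x−vt)²/(4Dt) = (-5.116)²/(4 × 0.0330 × 786) = 0.2523; exp(−0.2523) = 0.7770.
C = 2.587 × 0.7770 = 2.01 kg/m³.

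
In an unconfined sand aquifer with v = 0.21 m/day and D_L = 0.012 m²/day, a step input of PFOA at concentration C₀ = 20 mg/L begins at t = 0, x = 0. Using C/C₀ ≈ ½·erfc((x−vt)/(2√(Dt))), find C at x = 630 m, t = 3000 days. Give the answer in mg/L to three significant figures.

For a continuous step input, C/C₀ ≈ ½·erfc((x−vt)/(2√(Dt))).
vt = 0.21 × 3000 = 630 m and 2√(Dt) = 2√(0.012 × 3000) = 12.00 m.
Argument (x−vt)/(2√(Dt)) = (630 − 630)/12.00 = 0; ½·erfc(0) = 0.5000.
C = 20 × 0.5000 = 10.0 mg/L.

10.0 mg/L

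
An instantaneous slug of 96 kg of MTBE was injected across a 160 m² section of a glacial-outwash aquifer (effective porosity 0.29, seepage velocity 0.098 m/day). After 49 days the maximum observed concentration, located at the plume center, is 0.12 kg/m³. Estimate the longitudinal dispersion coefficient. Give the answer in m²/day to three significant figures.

0.483 m²/day

At the plume center C_max = M/(n_e·A·√(4πDt)), so D = M²/(4πt·(n_e·A·C_max)²).
n_e·A·C_max = 0.29 × 160 × 0.12 = 5.568 kg/m.
D = 96²/(4π × 49 × 5.568²) = 0.483 m²/day.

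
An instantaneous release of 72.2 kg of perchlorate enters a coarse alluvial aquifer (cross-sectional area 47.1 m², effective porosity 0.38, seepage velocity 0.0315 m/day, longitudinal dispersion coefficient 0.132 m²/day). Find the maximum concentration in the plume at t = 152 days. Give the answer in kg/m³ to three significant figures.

The peak of an instantaneous 1D plume sits at x = vt; there the Gaussian factor is 1 and C_max = M/(n_e·A·√(4πDt)), where n_e·A is the pore area the mass is dissolved in.
√(4πDt) = √(4π × 0.132 × 152) = 15.88 m, so C_max = 72.2/(0.38 × 47.1 × 15.88) = 0.254 kg/m³.

0.254 kg/m³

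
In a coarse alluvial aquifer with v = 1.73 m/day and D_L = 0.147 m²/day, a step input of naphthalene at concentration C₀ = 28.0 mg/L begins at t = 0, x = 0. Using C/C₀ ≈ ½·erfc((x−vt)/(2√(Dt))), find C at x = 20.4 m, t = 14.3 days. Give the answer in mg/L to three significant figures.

For a continuous step input, C/C₀ ≈ ½·erfc((x−vt)/(2√(Dt))).
vt = 1.73 × 14.3 = 24.739 m and 2√(Dt) = 2√(0.147 × 14.3) = 2.900 m.
Argument (x−vt)/(2√(Dt)) = (20.4 − 24.739)/2.900 = -1.496; ½·erfc(-1.496) = 0.9828.
C = 28.0 × 0.9828 = 27.5 mg/L.

27.5 mg/L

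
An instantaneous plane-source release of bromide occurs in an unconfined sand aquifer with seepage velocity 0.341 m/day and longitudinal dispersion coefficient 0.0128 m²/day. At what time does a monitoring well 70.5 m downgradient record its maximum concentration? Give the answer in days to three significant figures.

207 days

For the 1D instantaneous-source solution, setting ∂C/∂t = 0 at fixed x gives v²t² + 2Dt − x² = 0, so t = (√(D² + v²x²) − D)/v².
√(D² + v²x²) = √(0.0128² + 0.341² × 70.5²) = 24.04; v² = 0.116281.
t = (24.04 − 0.0128)/0.116281 = 207 days (vs. the pure-advection estimate x/v = 207 d).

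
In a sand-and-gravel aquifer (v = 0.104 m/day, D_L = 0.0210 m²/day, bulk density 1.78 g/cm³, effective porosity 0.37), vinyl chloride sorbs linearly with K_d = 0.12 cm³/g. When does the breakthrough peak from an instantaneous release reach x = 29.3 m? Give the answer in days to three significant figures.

441 days

Retardation factor R = 1 + ρ_b·K_d/n = 1 + 1.78 × 0.12/0.37 = 1.577.
Sorption retards both mechanisms: v_R = v/R = 0.06595 m/day, D_R = D/R = 0.01332 m²/day.
Peak time from v_R²t² + 2D_R t − x² = 0: t = (√(D_R² + v_R²x²) − D_R)/v_R².
√(D_R² + v_R²x²) = √(0.01332² + 0.06595² × 29.3²) = 1.932; v_R² = 0.004349.
t = (1.932 − 0.01332)/0.004349 = 441 days.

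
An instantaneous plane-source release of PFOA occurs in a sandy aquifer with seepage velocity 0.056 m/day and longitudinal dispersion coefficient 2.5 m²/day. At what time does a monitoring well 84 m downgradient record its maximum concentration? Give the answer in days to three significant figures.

901 days

For the 1D instantaneous-source solution, setting ∂C/∂t = 0 at fixed x gives v²t² + 2Dt − x² = 0, so t = (√(D² + v²x²) − D)/v².
√(D² + v²x²) = √(2.5² + 0.056² × 84²) = 5.327; v² = 0.003136.
t = (5.327 − 2.5)/0.003136 = 901 days (vs. the pure-advection estimate x/v = 1500 d).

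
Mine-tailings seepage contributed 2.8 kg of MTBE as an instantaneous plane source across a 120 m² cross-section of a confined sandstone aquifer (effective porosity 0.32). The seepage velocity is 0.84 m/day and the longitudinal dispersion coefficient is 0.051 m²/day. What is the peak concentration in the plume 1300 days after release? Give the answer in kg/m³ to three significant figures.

The peak of an instantaneous 1D plume sits at x = vt; there the Gaussian factor is 1 and C_max = M/(n_e·A·√(4πDt)), where n_e·A is the pore area the mass is dissolved in.
√(4πDt) = √(4π × 0.051 × 1300) = 28.86 m, so C_max = 2.8/(0.32 × 120 × 28.86) = 0.00253 kg/m³.

0.00253 kg/m³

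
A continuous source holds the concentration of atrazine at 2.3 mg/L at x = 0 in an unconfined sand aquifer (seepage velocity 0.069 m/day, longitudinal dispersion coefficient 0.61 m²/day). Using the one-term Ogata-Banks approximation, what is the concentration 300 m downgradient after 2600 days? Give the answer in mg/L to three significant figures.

0.0371 mg/L

For a continuous step input, C/C₀ ≈ ½·erfc((x−vt)/(2√(Dt))).
vt = 0.069 × 2600 = 179.4 m and 2√(Dt) = 2√(0.61 × 2600) = 79.65 m.
Argument (x−vt)/(2√(Dt)) = (300 − 179.4)/79.65 = 1.514; ½·erfc(1.514) = 0.01613.
C = 2.3 × 0.01613 = 0.0371 mg/L.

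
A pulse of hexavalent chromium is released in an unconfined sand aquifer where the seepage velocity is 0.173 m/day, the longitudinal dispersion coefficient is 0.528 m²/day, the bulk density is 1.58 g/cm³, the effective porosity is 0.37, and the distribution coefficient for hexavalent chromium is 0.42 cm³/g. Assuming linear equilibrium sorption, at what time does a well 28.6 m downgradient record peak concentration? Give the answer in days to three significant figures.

Retardation factor R = 1 + ρ_b·K_d/n = 1 + 1.58 × 0.42/0.37 = 2.794.
Sorption retards both mechanisms: v_R = v/R = 0.06192 m/day, D_R = D/R = 0.1890 m²/day.
Peak time from v_R²t² + 2D_R t − x² = 0: t = (√(D_R² + v_R²x²) − D_R)/v_R².
√(D_R² + v_R²x²) = √(0.1890² + 0.06192² × 28.6²) = 1.781; v_R² = 0.003834.
t = (1.781 − 0.1890)/0.003834 = 415 days.

415 days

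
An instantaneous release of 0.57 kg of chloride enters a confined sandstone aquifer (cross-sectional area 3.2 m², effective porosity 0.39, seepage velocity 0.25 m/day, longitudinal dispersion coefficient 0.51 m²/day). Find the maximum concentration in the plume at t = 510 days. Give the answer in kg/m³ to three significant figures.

The peak of an instantaneous 1D plume sits at x = vt; there the Gaussian factor is 1 and C_max = M/(n_e·A·√(4πDt)), where n_e·A is the pore area the mass is dissolved in.
√(4πDt) = √(4π × 0.51 × 510) = 57.17 m, so C_max = 0.57/(0.39 × 3.2 × 57.17) = 0.00799 kg/m³.

0.00799 kg/m³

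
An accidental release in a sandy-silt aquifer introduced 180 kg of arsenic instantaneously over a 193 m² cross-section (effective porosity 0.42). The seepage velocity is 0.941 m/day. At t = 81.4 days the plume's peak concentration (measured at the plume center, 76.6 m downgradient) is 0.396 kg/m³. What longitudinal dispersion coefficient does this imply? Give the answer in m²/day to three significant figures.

At the plume center C_max = M/(n_e·A·√(4πDt)), so D = M²/(4πt·(n_e·A·C_max)²).
n_e·A·C_max = 0.42 × 193 × 0.396 = 32.10 kg/m.
D = 180²/(4π × 81.4 × 32.10²) = 0.0307 m²/day.

0.0307 m²/day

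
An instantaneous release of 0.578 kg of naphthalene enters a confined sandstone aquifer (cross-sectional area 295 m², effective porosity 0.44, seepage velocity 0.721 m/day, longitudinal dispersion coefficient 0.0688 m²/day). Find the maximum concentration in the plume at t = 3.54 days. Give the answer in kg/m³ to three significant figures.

The peak of an instantaneous 1D plume sits at x = vt; there the Gaussian factor is 1 and C_max = M/(n_e·A·√(4πDt)), where n_e·A is the pore area the mass is dissolved in.
√(4πDt) = √(4π × 0.0688 × 3.54) = 1.749 m, so C_max = 0.578/(0.44 × 295 × 1.749) = 0.00255 kg/m³.

0.00255 kg/m³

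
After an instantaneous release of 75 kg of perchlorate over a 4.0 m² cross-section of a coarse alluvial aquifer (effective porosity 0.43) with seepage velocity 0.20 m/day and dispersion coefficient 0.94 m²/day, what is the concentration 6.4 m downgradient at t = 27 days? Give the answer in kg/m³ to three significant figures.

2.42 kg/m³

For an instantaneous plane source, C(x,t) = M/(n_e·A·√(4πDt)) · exp(−(x−vt)²/(4Dt)), with n_e·A the pore (flow) area.
Plume center vt = 0.20 × 27 = 5.4 m, so the well at 6.4 m is 1 m downgradient of the peak.
√(4πDt) = 17.86 m, giving peak height M/(n_e·A·√(4πDt)) = 75/(0.43 × 4.0 × 17.86) = 2.441 kg/m³.
(x−vt)²/(4Dt) = (1)²/(4 × 0.94 × 27) = 0.009850; exp(−0.009850) = 0.9902.
C = 2.441 × 0.9902 = 2.42 kg/m³.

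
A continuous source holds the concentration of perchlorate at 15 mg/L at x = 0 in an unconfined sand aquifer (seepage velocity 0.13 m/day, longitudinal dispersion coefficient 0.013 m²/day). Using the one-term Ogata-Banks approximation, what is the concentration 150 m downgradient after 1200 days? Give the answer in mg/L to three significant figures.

12.9 mg/L

For a continuous step input, C/C₀ ≈ ½·erfc((x−vt)/(2√(Dt))).
vt = 0.13 × 1200 = 156 m and 2√(Dt) = 2√(0.013 × 1200) = 7.899 m.
Argument (x−vt)/(2√(Dt)) = (150 − 156)/7.899 = -0.7596; ½·erfc(-0.7596) = 0.8586.
C = 15 × 0.8586 = 12.9 mg/L.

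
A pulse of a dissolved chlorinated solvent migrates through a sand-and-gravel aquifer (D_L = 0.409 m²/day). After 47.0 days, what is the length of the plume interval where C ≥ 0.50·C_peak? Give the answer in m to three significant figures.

The plume is Gaussian with σ = √(2Dt) = √(2 × 0.409 × 47.0) = 6.200 m.
C/C_peak = exp(−Δx²/(2σ²)) = 0.50 ⇒ Δx = σ·√(−2 ln 0.50) = 6.200 × 1.177 = 7.297 m.
Width = 2Δx = 14.6 m.

14.6 m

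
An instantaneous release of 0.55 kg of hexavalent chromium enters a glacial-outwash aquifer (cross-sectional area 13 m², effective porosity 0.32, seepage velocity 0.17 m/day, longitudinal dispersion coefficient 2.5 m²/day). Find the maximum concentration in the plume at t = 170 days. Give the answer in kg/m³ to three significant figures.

0.00181 kg/m³

The peak of an instantaneous 1D plume sits at x = vt; there the Gaussian factor is 1 and C_max = M/(n_e·A·√(4πDt)), where n_e·A is the pore area the mass is dissolved in.
√(4πDt) = √(4π × 2.5 × 170) = 73.08 m, so C_max = 0.55/(0.32 × 13 × 73.08) = 0.00181 kg/m³.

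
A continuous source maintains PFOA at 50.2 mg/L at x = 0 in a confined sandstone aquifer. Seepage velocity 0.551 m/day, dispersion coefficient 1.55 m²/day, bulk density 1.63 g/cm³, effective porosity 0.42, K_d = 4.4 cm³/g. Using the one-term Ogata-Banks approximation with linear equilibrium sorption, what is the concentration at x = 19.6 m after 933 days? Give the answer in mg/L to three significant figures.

38.0 mg/L

Retardation factor R = 1 + ρ_b·K_d/n = 1 + 1.63 × 4.4/0.42 = 18.08.
Sorption retards both mechanisms: v_R = v/R = 0.03048 m/day, D_R = D/R = 0.08573 m²/day.
v_R·t = 0.03048 × 933 = 28.43784 m; 2√(D_R t) = 17.89 m; argument = (19.6 − 28.43784)/17.89 = -0.4940.
C = C₀ × ½·erfc(-0.4940) = 50.2 × 0.7576 = 38.0 mg/L.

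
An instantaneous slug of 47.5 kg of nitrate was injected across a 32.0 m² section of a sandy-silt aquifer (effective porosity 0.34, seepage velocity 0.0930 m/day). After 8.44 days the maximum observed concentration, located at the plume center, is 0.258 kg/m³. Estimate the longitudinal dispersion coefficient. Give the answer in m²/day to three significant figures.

2.70 m²/day

At the plume center C_max = M/(n_e·A·√(4πDt)), so D = M²/(4πt·(n_e·A·C_max)²).
n_e·A·C_max = 0.34 × 32.0 × 0.258 = 2.807 kg/m.
D = 47.5²/(4π × 8.44 × 2.807²) = 2.70 m²/day.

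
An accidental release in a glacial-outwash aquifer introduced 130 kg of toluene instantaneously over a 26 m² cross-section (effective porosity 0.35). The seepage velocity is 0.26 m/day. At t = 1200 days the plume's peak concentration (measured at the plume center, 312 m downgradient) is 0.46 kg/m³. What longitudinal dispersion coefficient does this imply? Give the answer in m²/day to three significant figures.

0.0640 m²/day

At the plume center C_max = M/(n_e·A·√(4πDt)), so D = M²/(4πt·(n_e·A·C_max)²).
n_e·A·C_max = 0.35 × 26 × 0.46 = 4.186 kg/m.
D = 130²/(4π × 1200 × 4.186²) = 0.0640 m²/day.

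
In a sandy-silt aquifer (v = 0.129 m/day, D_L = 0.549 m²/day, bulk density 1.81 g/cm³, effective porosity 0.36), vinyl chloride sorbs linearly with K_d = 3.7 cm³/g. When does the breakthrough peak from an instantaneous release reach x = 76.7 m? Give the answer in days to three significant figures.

11000 days

Retardation factor R = 1 + ρ_b·K_d/n = 1 + 1.81 × 3.7/0.36 = 19.60.
Sorption retards both mechanisms: v_R = v/R = 0.006582 m/day, D_R = D/R = 0.02801 m²/day.
Peak time from v_R²t² + 2D_R t − x² = 0: t = (√(D_R² + v_R²x²) − D_R)/v_R².
√(D_R² + v_R²x²) = √(0.02801² + 0.006582² × 76.7²) = 0.5056; v_R² = 4.332e-05.
t = (0.5056 − 0.02801)/4.332e-05 = 11000 days.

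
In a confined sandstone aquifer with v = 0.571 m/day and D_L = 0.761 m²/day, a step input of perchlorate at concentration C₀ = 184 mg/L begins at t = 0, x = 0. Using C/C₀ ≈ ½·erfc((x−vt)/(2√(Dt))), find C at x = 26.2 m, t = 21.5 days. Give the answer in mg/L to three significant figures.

1.37 mg/L

For a continuous step input, C/C₀ ≈ ½·erfc((x−vt)/(2√(Dt))).
vt = 0.571 × 21.5 = 12.2765 m and 2√(Dt) = 2√(0.761 × 21.5) = 8.090 m.
Argument (x−vt)/(2√(Dt)) = (26.2 − 12.2765)/8.090 = 1.721; ½·erfc(1.721) = 0.007469.
C = 184 × 0.007469 = 1.37 mg/L.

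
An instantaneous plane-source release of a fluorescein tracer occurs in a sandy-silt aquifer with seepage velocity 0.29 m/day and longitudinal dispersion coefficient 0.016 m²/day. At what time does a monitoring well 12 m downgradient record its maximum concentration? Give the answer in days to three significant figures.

41.2 days

For the 1D instantaneous-source solution, setting ∂C/∂t = 0 at fixed x gives v²t² + 2Dt − x² = 0, so t = (√(D² + v²x²) − D)/v².
√(D² + v²x²) = √(0.016² + 0.29² × 12²) = 3.480; v² = 0.0841.
t = (3.480 − 0.016)/0.0841 = 41.2 days (vs. the pure-advection estimate x/v = 41.4 d).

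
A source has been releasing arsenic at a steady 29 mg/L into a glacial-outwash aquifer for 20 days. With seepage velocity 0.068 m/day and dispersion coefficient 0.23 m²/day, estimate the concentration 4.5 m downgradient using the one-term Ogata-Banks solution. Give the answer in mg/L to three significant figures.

For a continuous step input, C/C₀ ≈ ½·erfc((x−vt)/(2√(Dt))).
vt = 0.068 × 20 = 1.36 m and 2√(Dt) = 2√(0.23 × 20) = 4.290 m.
Argument (x−vt)/(2√(Dt)) = (4.5 − 1.36)/4.290 = 0.7319; ½·erfc(0.7319) = 0.1503.
C = 29 × 0.1503 = 4.36 mg/L.

4.36 mg/L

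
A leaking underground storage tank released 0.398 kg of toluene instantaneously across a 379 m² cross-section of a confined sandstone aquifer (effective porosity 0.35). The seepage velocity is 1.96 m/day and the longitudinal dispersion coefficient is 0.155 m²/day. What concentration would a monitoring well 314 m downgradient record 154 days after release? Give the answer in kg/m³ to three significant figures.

For an instantaneous plane source, C(x,t) = M/(n_e·A·√(4πDt)) · exp(−(x−vt)²/(4Dt)), with n_e·A the pore (flow) area.
Plume center vt = 1.96 × 154 = 301.84 m, so the well at 314 m is 12.16 m downgradient of the peak.
√(4πDt) = 17.32 m, giving peak height M/(n_e·A·√(4πDt)) = 0.398/(0.35 × 379 × 17.32) = 0.0001732 kg/m³.
(x−vt)²/(4Dt) = (12.16)²/(4 × 0.155 × 154) = 1.549; exp(−1.549) = 0.2125.
C = 0.0001732 × 0.2125 = 3.68e-05 kg/m³.

3.68e-05 kg/m³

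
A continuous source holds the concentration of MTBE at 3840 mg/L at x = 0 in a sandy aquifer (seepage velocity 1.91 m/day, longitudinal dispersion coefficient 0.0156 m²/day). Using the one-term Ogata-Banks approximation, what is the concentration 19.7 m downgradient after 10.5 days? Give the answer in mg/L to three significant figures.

For a continuous step input, C/C₀ ≈ ½·erfc((x−vt)/(2√(Dt))).
vt = 1.91 × 10.5 = 20.055 m and 2√(Dt) = 2√(0.0156 × 10.5) = 0.8094 m.
Argument (x−vt)/(2√(Dt)) = (19.7 − 20.055)/0.8094 = -0.4386; ½·erfc(-0.4386) = 0.7325.
C = 3840 × 0.7325 = 2810 mg/L.

2810 mg/L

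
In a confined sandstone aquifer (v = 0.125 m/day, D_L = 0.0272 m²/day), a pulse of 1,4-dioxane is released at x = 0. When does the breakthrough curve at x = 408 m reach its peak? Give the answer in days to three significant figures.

For the 1D instantaneous-source solution, setting ∂C/∂t = 0 at fixed x gives v²t² + 2Dt − x² = 0, so t = (√(D² + v²x²) − D)/v².
√(D² + v²x²) = √(0.0272² + 0.125² × 408²) = 51.00; v² = 0.015625.
t = (51.00 − 0.0272)/0.015625 = 3260 days (vs. the pure-advection estimate x/v = 3260 d).

3260 days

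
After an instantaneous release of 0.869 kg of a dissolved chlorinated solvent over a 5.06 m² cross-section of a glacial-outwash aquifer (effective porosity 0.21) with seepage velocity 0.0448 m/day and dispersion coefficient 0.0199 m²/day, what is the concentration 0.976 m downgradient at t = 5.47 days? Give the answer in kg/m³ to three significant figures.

For an instantaneous plane source, C(x,t) = M/(n_e·A·√(4πDt)) · exp(−(x−vt)²/(4Dt)), with n_e·A the pore (flow) area.
Plume center vt = 0.0448 × 5.47 = 0.245056 m, so the well at 0.976 m is 0.730944 m downgradient of the peak.
√(4πDt) = 1.170 m, giving peak height M/(n_e·A·√(4πDt)) = 0.869/(0.21 × 5.06 × 1.170) = 0.6990 kg/m³.
(x−vt)²/(4Dt) = (0.730944)²/(4 × 0.0199 × 5.47) = 1.227; exp(−1.227) = 0.2932.
C = 0.6990 × 0.2932 = 0.205 kg/m³.

0.205 kg/m³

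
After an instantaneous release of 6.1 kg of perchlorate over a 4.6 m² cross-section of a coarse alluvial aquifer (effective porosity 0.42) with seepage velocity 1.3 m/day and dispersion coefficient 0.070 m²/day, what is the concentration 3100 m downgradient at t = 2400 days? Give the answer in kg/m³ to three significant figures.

For an instantaneous plane source, C(x,t) = M/(n_e·A·√(4πDt)) · exp(−(x−vt)²/(4Dt)), with n_e·A the pore (flow) area.
Plume center vt = 1.3 × 2400 = 3120 m, so the well at 3100 m is 20 m upgradient of the peak.
√(4πDt) = 45.95 m, giving peak height M/(n_e·A·√(4πDt)) = 6.1/(0.42 × 4.6 × 45.95) = 0.06871 kg/m³.
(x−vt)²/(4Dt) = (-20)²/(4 × 0.070 × 2400) = 0.5952; exp(−0.5952) = 0.5515.
C = 0.06871 × 0.5515 = 0.0379 kg/m³.

0.0379 kg/m³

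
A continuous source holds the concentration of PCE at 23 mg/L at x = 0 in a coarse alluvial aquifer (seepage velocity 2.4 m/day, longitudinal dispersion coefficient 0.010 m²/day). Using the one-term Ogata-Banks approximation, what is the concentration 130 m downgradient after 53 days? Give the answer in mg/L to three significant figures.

0.0752 mg/L

For a continuous step input, C/C₀ ≈ ½·erfc((x−vt)/(2√(Dt))).
vt = 2.4 × 53 = 127.2 m and 2√(Dt) = 2√(0.010 × 53) = 1.456 m.
Argument (x−vt)/(2√(Dt)) = (130 − 127.2)/1.456 = 1.923; ½·erfc(1.923) = 0.003269.
C = 23 × 0.003269 = 0.0752 mg/L.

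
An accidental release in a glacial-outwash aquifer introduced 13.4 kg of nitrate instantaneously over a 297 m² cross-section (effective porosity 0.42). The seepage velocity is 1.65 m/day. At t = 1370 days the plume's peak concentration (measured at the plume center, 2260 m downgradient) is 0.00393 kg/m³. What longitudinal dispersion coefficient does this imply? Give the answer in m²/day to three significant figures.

0.0434 m²/day

At the plume center C_max = M/(n_e·A·√(4πDt)), so D = M²/(4πt·(n_e·A·C_max)²).
n_e·A·C_max = 0.42 × 297 × 0.00393 = 0.4902 kg/m.
D = 13.4²/(4π × 1370 × 0.4902²) = 0.0434 m²/day.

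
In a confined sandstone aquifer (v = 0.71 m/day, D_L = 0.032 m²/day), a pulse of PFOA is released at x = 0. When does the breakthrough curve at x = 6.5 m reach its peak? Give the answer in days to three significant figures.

9.09 days

For the 1D instantaneous-source solution, setting ∂C/∂t = 0 at fixed x gives v²t² + 2Dt − x² = 0, so t = (√(D² + v²x²) − D)/v².
√(D² + v²x²) = √(0.032² + 0.71² × 6.5²) = 4.615; v² = 0.5041.
t = (4.615 − 0.032)/0.5041 = 9.09 days (vs. the pure-advection estimate x/v = 9.15 d).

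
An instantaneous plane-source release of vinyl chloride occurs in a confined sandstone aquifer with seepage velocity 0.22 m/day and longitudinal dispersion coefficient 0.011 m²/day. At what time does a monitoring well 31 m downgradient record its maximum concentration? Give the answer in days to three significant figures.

141 days

For the 1D instantaneous-source solution, setting ∂C/∂t = 0 at fixed x gives v²t² + 2Dt − x² = 0, so t = (√(D² + v²x²) − D)/v².
√(D² + v²x²) = √(0.011² + 0.22² × 31²) = 6.820; v² = 0.0484.
t = (6.820 − 0.011)/0.0484 = 141 days (vs. the pure-advection estimate x/v = 141 d).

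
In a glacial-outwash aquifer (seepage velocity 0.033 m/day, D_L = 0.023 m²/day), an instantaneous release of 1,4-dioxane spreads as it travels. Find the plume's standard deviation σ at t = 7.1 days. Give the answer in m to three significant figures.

0.571 m

Dispersive spreading gives a Gaussian with σ² = 2Dt; advection only shifts the center.
σ = √(2 × 0.023 × 7.1) = 0.571 m.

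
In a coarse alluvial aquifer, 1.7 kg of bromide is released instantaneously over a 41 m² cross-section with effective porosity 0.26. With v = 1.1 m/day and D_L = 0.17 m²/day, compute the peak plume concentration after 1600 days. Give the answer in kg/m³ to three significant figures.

The peak of an instantaneous 1D plume sits at x = vt; there the Gaussian factor is 1 and C_max = M/(n_e·A·√(4πDt)), where n_e·A is the pore area the mass is dissolved in.
√(4πDt) = √(4π × 0.17 × 1600) = 58.46 m, so C_max = 1.7/(0.26 × 41 × 58.46) = 0.00273 kg/m³.

0.00273 kg/m³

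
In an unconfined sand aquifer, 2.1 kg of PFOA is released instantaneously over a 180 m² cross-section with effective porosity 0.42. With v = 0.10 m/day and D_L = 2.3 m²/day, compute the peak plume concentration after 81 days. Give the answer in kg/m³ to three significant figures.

The peak of an instantaneous 1D plume sits at x = vt; there the Gaussian factor is 1 and C_max = M/(n_e·A·√(4πDt)), where n_e·A is the pore area the mass is dissolved in.
√(4πDt) = √(4π × 2.3 × 81) = 48.39 m, so C_max = 2.1/(0.42 × 180 × 48.39) = 0.000574 kg/m³.

0.000574 kg/m³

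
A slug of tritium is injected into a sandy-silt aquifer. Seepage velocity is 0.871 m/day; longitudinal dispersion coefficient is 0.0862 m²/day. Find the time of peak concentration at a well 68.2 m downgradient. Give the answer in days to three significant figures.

For the 1D instantaneous-source solution, setting ∂C/∂t = 0 at fixed x gives v²t² + 2Dt − x² = 0, so t = (√(D² + v²x²) − D)/v².
√(D² + v²x²) = √(0.0862² + 0.871² × 68.2²) = 59.40; v² = 0.758641.
t = (59.40 − 0.0862)/0.758641 = 78.2 days (vs. the pure-advection estimate x/v = 78.3 d).

78.2 days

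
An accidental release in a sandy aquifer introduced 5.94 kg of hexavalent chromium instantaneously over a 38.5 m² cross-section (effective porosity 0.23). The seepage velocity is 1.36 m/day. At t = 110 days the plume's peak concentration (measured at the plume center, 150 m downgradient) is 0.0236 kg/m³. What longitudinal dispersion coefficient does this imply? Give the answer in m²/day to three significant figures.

0.584 m²/day

At the plume center C_max = M/(n_e·A·√(4πDt)), so D = M²/(4πt·(n_e·A·C_max)²).
n_e·A·C_max = 0.23 × 38.5 × 0.0236 = 0.2090 kg/m.
D = 5.94²/(4π × 110 × 0.2090²) = 0.584 m²/day.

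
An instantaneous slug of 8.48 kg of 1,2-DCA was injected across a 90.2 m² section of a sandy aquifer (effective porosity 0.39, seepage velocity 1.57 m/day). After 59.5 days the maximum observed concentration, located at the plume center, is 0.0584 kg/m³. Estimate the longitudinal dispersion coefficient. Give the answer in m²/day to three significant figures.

0.0228 m²/day

At the plume center C_max = M/(n_e·A·√(4πDt)), so D = M²/(4πt·(n_e·A·C_max)²).
n_e·A·C_max = 0.39 × 90.2 × 0.0584 = 2.054 kg/m.
D = 8.48²/(4π × 59.5 × 2.054²) = 0.0228 m²/day.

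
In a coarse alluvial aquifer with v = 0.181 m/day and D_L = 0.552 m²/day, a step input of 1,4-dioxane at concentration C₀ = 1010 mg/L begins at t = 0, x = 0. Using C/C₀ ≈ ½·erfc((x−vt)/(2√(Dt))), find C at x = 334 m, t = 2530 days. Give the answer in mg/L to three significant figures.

1000 mg/L

For a continuous step input, C/C₀ ≈ ½·erfc((x−vt)/(2√(Dt))).
vt = 0.181 × 2530 = 457.93 m and 2√(Dt) = 2√(0.552 × 2530) = 74.74 m.
Argument (x−vt)/(2√(Dt)) = (334 − 457.93)/74.74 = -1.658; ½·erfc(-1.658) = 0.9905.
C = 1010 × 0.9905 = 1000 mg/L.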